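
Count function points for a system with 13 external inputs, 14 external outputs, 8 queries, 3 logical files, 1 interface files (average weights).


UFP = EI*4 + EO*5 + EQ*4 + ILF*10 + EIF*7
UFP = 13*4 + 14*5 + 8*4 + 3*10 + 1*7
UFP = 52 + 70 + 32 + 30 + 7
UFP = 191

191


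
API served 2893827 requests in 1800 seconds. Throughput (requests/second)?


Formula: throughput = requests / seconds
throughput = 2893827 / 1800
throughput = 1607.68 requests/second

1607.68 requests/second


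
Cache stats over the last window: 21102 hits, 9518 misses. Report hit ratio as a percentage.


Formula: hit rate = hits / (hits + misses) * 100
hit rate = 21102 / (21102 + 9518) * 100
hit rate = 21102 / 30620 * 100
hit rate = 68.92%

68.92%


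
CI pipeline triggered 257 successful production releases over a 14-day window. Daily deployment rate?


Formula: deployments per day = releases / days
= 257 / 14
= 18.357 deploys/day
(equivalently, 128.5 deploys/week)

18.357 deploys/day


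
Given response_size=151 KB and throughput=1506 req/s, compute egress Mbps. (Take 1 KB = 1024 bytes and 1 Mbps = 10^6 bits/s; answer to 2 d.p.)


Formula: Mbps = payload_bytes * RPS * 8 / 1e6
Payload per request = 151 KB = 151 * 1024 = 154624 bytes
Total bytes/sec = 154624 * 1506 = 232863744
Total bits/sec = 232863744 * 8 = 1862909952
Mbps = 1862909952 / 1e6 = 1862.91

1862.91 Mbps


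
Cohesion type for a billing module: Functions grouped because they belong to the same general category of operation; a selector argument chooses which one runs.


Reasoning: Grouped by category of activity, not by data or sequence
Type: Logical cohesion

Logical cohesion


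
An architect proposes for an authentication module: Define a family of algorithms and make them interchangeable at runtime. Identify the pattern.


This matches the Strategy pattern

Strategy


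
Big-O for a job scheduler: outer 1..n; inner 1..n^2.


Reasoning: n times n^2
Complexity: O(n^3)

O(n^3)


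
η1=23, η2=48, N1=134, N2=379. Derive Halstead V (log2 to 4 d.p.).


Formula: V = N * log2(η), where N = N1 + N2 and η = η1 + η2
η = 23 + 48 = 71
N = 134 + 379 = 513
log2(71) ≈ 6.1497
V = 513 * 6.1497 = 3154.80

3154.80


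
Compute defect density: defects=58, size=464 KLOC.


Defect density = defects / KLOC
Defect density = 58 / 464
Defect density = 0.125 defects/KLOC

0.125 defects/KLOC


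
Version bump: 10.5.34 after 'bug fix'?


Current: 10.5.34
Change category: 'bug fix' → patch bump
SemVer rule: patch bump → increment PATCH (MAJOR and MINOR unchanged)
New: 10.5.35

10.5.35


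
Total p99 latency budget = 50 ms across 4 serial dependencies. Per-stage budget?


Formula: per_stage = total_budget / stages
per_stage = 50 / 4
per_stage = 12.5 ms

12.5 ms


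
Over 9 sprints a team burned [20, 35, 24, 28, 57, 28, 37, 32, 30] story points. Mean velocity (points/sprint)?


Formula: Avg velocity = Total points / Number of sprints
Points: [20, 35, 24, 28, 57, 28, 37, 32, 30]
Sum = 20 + 35 + 24 + 28 + 57 + 28 + 37 + 32 + 30 = 291
Avg velocity = 291 / 9 = 32.33 points/sprint

32.33 points/sprint


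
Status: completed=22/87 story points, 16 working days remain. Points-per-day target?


Formula: Required rate = Remaining points / Days left
Remaining = 87 - 22 = 65 points
Required rate = 65 / 16 = 4.06 points/day

4.06 points/day


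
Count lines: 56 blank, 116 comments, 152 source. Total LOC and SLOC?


Total LOC = blank + comment + code
Total LOC = 56 + 116 + 152 = 324
SLOC (source only) = code = 152

Total LOC: 324, SLOC: 152


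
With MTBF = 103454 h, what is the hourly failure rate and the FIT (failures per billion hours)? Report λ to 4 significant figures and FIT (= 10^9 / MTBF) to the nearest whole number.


Formula: λ = 1 / MTBF; FIT = λ × 1e9 = 1e9 / MTBF
λ = 1 / 103454 ≈ 9.666e-06 failures/hour
FIT = 1e9 / 103454 ≈ 9666 failures per 1e9 hours (nearest whole number)

λ = 9.666e-06 /h, FIT = 9666


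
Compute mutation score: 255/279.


Mutation score = killed / total * 100
Mutation score = 255 / 279 * 100
Mutation score = 91.4%

91.4%


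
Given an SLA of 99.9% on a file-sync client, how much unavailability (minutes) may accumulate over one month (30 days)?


Formula: allowed downtime = period * (100 - SLA) / 100
Period (month (30 days)) = 43200 minutes
Unavailability fraction = (100 - 99.9) / 100
Allowed downtime = 43200 * (100 - 99.9) / 100
Allowed downtime = 43.2 minutes

43.2 minutes


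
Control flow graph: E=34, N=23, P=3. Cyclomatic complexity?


Formula: V(G) = E - N + 2P
V(G) = 34 - 23 + 2*3
V(G) = 11 + 6
V(G) = 17

17


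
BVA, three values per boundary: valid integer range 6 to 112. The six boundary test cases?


Range: [6, 112]
Boundaries: just below min, min, min+1, max-1, max, just above max
Values: [5, 6, 7, 111, 112, 113]

[5, 6, 7, 111, 112, 113]


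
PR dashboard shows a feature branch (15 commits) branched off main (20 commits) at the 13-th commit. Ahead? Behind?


Common ancestor: commit #13
feature commits after divergence: 15 - 13 = 2
main commits after divergence: 20 - 13 = 7
feature is 2 commits ahead of main
main is 7 commits ahead of feature

feature ahead: 2, main ahead: 7


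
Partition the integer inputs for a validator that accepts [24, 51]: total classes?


Valid range: [24, 51]
Class 1: x < 24 — invalid
Class 2: 24 ≤ x ≤ 51 — valid
Class 3: x > 51 — invalid
Total equivalence classes: 3

3 equivalence classes


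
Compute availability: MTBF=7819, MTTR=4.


Availability = MTBF / (MTBF + MTTR)
Availability = 7819 / (7819 + 4)
Availability = 7819 / 7823
Availability = 99.9489%

99.9489%


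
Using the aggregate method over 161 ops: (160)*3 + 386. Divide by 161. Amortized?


Formula: Amortized cost = Total cost / Operations
Total cost = (160 * 3) + (1 * 386)
Total cost = 480 + 386 = 866
Amortized = 866 / 161 = 5.3789

5.3789


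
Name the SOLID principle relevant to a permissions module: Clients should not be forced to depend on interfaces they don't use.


This describes the Interface Segregation Principle (ISP)

Interface Segregation Principle (ISP)


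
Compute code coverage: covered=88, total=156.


Coverage = covered / total * 100
Coverage = 88 / 156 * 100
Coverage = 56.41%

56.41%


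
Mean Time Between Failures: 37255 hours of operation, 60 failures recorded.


Formula: MTBF = Total operating time / Number of failures
MTBF = 37255 / 60
MTBF = 620.92 hours

620.92 hours


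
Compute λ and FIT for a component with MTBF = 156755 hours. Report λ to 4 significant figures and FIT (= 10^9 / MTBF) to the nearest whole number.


Formula: λ = 1 / MTBF; FIT = λ × 1e9 = 1e9 / MTBF
λ = 1 / 156755 ≈ 6.379e-06 failures/hour
FIT = 1e9 / 156755 ≈ 6379 failures per 1e9 hours (nearest whole number)

λ = 6.379e-06 /h, FIT = 6379


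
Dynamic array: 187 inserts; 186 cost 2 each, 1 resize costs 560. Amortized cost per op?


Formula: Amortized cost = Total cost / Operations
Total cost = (186 * 2) + (1 * 560)
Total cost = 372 + 560 = 932
Amortized = 932 / 187 = 4.984

4.984


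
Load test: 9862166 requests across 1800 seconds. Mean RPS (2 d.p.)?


Formula: throughput = requests / seconds
throughput = 9862166 / 1800
throughput = 5478.98 requests/second

5478.98 requests/second


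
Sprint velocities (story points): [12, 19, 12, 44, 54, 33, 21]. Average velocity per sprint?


Formula: Avg velocity = Total points / Number of sprints
Points: [12, 19, 12, 44, 54, 33, 21]
Sum = 12 + 19 + 12 + 44 + 54 + 33 + 21 = 195
Avg velocity = 195 / 7 = 27.86 points/sprint

27.86 points/sprint


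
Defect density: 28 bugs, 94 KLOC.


Defect density = defects / KLOC
Defect density = 28 / 94
Defect density = 0.298 defects/KLOC

0.298 defects/KLOC


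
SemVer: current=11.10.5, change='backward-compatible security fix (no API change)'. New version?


Current: 11.10.5
Change category: 'backward-compatible security fix (no API change)' → patch bump
SemVer rule: patch bump → increment PATCH (MAJOR and MINOR unchanged)
New: 11.10.6

11.10.6


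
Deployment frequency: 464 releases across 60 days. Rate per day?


Formula: deployments per day = releases / days
= 464 / 60
= 7.733 deploys/day
(equivalently, 54.13 deploys/week)

7.733 deploys/day


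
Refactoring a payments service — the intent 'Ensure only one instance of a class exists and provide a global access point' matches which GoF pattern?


This matches the Singleton pattern

Singleton


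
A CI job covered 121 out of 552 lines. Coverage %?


Coverage = covered / total * 100
Coverage = 121 / 552 * 100
Coverage = 21.92%

21.92%


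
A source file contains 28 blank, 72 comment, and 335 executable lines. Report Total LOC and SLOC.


Total LOC = blank + comment + code
Total LOC = 28 + 72 + 335 = 435
SLOC (source only) = code = 335

Total LOC: 435, SLOC: 335


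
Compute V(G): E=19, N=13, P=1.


Formula: V(G) = E - N + 2P
V(G) = 19 - 13 + 2*1
V(G) = 6 + 2
V(G) = 8

8


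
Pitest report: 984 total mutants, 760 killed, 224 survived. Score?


Mutation score = killed / total * 100
Mutation score = 760 / 984 * 100
Mutation score = 77.24%

77.24%


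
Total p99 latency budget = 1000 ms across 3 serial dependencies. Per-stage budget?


Formula: per_stage = total_budget / stages
per_stage = 1000 / 3
per_stage = 333.33 ms

333.33 ms


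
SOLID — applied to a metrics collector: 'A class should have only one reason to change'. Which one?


This describes the Single Responsibility Principle (SRP)

Single Responsibility Principle (SRP)


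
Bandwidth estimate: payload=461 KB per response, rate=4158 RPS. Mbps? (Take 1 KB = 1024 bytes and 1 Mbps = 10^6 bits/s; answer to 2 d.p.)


Formula: Mbps = payload_bytes * RPS * 8 / 1e6
Payload per request = 461 KB = 461 * 1024 = 472064 bytes
Total bytes/sec = 472064 * 4158 = 1962842112
Total bits/sec = 1962842112 * 8 = 15702736896
Mbps = 15702736896 / 1e6 = 15702.74

15702.74 Mbps


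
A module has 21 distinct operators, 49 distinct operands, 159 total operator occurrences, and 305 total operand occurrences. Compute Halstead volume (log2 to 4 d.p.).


Formula: V = N * log2(η), where N = N1 + N2 and η = η1 + η2
η = 21 + 49 = 70
N = 159 + 305 = 464
log2(70) ≈ 6.1293
V = 464 * 6.1293 = 2844.00

2844.00


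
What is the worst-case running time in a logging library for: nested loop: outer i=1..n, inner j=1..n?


Reasoning: n iterations times n iterations
Complexity: O(n^2)

O(n^2)


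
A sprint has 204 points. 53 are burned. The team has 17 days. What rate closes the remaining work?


Formula: Required rate = Remaining points / Days left
Remaining = 204 - 53 = 151 points
Required rate = 151 / 17 = 8.88 points/day

8.88 points/day


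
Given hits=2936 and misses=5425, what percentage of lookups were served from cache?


Formula: hit rate = hits / (hits + misses) * 100
hit rate = 2936 / (2936 + 5425) * 100
hit rate = 2936 / 8361 * 100
hit rate = 35.12%

35.12%


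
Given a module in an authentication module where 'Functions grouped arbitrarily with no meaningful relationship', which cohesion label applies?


Reasoning: Worst: random grouping
Type: Coincidental cohesion

Coincidental cohesion


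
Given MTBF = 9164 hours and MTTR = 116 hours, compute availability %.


Availability = MTBF / (MTBF + MTTR)
Availability = 9164 / (9164 + 116)
Availability = 9164 / 9280
Availability = 98.75%

98.75%


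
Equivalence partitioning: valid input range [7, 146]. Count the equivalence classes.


Valid range: [7, 146]
Class 1: x < 7 — invalid
Class 2: 7 ≤ x ≤ 146 — valid
Class 3: x > 146 — invalid
Total equivalence classes: 3

3 equivalence classes


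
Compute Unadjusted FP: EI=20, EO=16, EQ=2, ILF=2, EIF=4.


UFP = EI*4 + EO*5 + EQ*4 + ILF*10 + EIF*7
UFP = 20*4 + 16*5 + 2*4 + 2*10 + 4*7
UFP = 80 + 80 + 8 + 20 + 28
UFP = 216

216


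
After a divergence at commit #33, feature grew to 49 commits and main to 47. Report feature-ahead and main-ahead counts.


Common ancestor: commit #33
feature commits after divergence: 49 - 33 = 16
main commits after divergence: 47 - 33 = 14
feature is 16 commits ahead of main
main is 14 commits ahead of feature

feature ahead: 16, main ahead: 14


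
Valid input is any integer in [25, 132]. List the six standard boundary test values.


Range: [25, 132]
Boundaries: just below min, min, min+1, max-1, max, just above max
Values: [24, 25, 26, 131, 132, 133]

[24, 25, 26, 131, 132, 133]


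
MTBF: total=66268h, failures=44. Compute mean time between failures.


Formula: MTBF = Total operating time / Number of failures
MTBF = 66268 / 44
MTBF = 1506.09 hours

1506.09 hours


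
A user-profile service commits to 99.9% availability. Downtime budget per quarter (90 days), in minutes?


Formula: allowed downtime = period * (100 - SLA) / 100
Period (quarter (90 days)) = 129600 minutes
Unavailability fraction = (100 - 99.9) / 100
Allowed downtime = 129600 * (100 - 99.9) / 100
Allowed downtime = 129.6 minutes

129.6 minutes


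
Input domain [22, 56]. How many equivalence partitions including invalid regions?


Valid range: [22, 56]
Class 1: x < 22 — invalid
Class 2: 22 ≤ x ≤ 56 — valid
Class 3: x > 56 — invalid
Total equivalence classes: 3

3 equivalence classes


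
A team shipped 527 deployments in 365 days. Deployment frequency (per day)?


Formula: deployments per day = releases / days
= 527 / 365
= 1.444 deploys/day
(equivalently, 10.11 deploys/week)

1.444 deploys/day


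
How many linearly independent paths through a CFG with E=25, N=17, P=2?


Formula: V(G) = E - N + 2P
V(G) = 25 - 17 + 2*2
V(G) = 8 + 4
V(G) = 12

12


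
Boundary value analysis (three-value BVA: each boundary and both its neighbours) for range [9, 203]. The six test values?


Range: [9, 203]
Boundaries: just below min, min, min+1, max-1, max, just above max
Values: [8, 9, 10, 202, 203, 204]

[8, 9, 10, 202, 203, 204]


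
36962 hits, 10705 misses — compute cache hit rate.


Formula: hit rate = hits / (hits + misses) * 100
hit rate = 36962 / (36962 + 10705) * 100
hit rate = 36962 / 47667 * 100
hit rate = 77.54%

77.54%


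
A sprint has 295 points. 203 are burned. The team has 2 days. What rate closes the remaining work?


Formula: Required rate = Remaining points / Days left
Remaining = 295 - 203 = 92 points
Required rate = 92 / 2 = 46.0 points/day

46.0 points/day


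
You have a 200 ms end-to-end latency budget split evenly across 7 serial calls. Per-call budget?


Formula: per_stage = total_budget / stages
per_stage = 200 / 7
per_stage = 28.57 ms

28.57 ms


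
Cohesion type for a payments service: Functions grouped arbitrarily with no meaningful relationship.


Reasoning: Worst: random grouping
Type: Coincidental cohesion

Coincidental cohesion


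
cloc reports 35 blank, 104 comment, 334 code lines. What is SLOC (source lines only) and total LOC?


Total LOC = blank + comment + code
Total LOC = 35 + 104 + 334 = 473
SLOC (source only) = code = 334

Total LOC: 473, SLOC: 334


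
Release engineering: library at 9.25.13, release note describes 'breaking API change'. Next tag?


Current: 9.25.13
Change category: 'breaking API change' → major bump
SemVer rule: major bump → increment MAJOR, reset MINOR and PATCH to 0
New: 10.0.0

10.0.0


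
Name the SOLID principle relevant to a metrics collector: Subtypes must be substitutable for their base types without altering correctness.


This describes the Liskov Substitution Principle (LSP)

Liskov Substitution Principle (LSP)


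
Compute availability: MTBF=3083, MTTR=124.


Availability = MTBF / (MTBF + MTTR)
Availability = 3083 / (3083 + 124)
Availability = 3083 / 3207
Availability = 96.1335%

96.1335%


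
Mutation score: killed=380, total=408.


Mutation score = killed / total * 100
Mutation score = 380 / 408 * 100
Mutation score = 93.14%

93.14%


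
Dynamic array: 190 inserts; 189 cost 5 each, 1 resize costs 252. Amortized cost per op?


Formula: Amortized cost = Total cost / Operations
Total cost = (189 * 5) + (1 * 252)
Total cost = 945 + 252 = 1197
Amortized = 1197 / 190 = 6.3

6.3


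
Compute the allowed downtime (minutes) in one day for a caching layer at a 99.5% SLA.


Formula: allowed downtime = period * (100 - SLA) / 100
Period (day) = 1440 minutes
Unavailability fraction = (100 - 99.5) / 100
Allowed downtime = 1440 * (100 - 99.5) / 100
Allowed downtime = 7.2 minutes

7.2 minutes


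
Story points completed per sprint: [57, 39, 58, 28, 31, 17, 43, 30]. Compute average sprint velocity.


Formula: Avg velocity = Total points / Number of sprints
Points: [57, 39, 58, 28, 31, 17, 43, 30]
Sum = 57 + 39 + 58 + 28 + 31 + 17 + 43 + 30 = 303
Avg velocity = 303 / 8 = 37.88 points/sprint

37.88 points/sprint


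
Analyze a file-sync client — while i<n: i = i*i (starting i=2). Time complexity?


Reasoning: squaring drives double-exponential growth; iterations ~ log log n
Complexity: O(log log n)

O(log log n)


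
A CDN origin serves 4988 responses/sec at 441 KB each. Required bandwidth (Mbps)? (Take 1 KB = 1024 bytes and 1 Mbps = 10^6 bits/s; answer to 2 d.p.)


Formula: Mbps = payload_bytes * RPS * 8 / 1e6
Payload per request = 441 KB = 441 * 1024 = 451584 bytes
Total bytes/sec = 451584 * 4988 = 2252500992
Total bits/sec = 2252500992 * 8 = 18020007936
Mbps = 18020007936 / 1e6 = 18020.01

18020.01 Mbps


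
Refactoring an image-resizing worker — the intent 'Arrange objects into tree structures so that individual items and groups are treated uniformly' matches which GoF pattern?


This matches the Composite pattern

Composite


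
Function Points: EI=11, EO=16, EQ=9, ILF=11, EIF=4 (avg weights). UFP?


UFP = EI*4 + EO*5 + EQ*4 + ILF*10 + EIF*7
UFP = 11*4 + 16*5 + 9*4 + 11*10 + 4*7
UFP = 44 + 80 + 36 + 110 + 28
UFP = 298

298


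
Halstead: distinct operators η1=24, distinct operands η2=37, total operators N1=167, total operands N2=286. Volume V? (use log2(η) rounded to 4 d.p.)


Formula: V = N * log2(η), where N = N1 + N2 and η = η1 + η2
η = 24 + 37 = 61
N = 167 + 286 = 453
log2(61) ≈ 5.9307
V = 453 * 5.9307 = 2686.61

2686.61


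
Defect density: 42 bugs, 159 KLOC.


Defect density = defects / KLOC
Defect density = 42 / 159
Defect density = 0.264 defects/KLOC

0.264 defects/KLOC


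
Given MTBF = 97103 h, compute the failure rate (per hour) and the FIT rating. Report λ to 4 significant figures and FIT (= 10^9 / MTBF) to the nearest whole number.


Formula: λ = 1 / MTBF; FIT = λ × 1e9 = 1e9 / MTBF
λ = 1 / 97103 ≈ 1.030e-05 failures/hour
FIT = 1e9 / 97103 ≈ 10298 failures per 1e9 hours (nearest whole number)

λ = 1.030e-05 /h, FIT = 10298


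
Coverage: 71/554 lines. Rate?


Coverage = covered / total * 100
Coverage = 71 / 554 * 100
Coverage = 12.82%

12.82%


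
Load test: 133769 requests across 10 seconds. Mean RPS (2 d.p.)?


Formula: throughput = requests / seconds
throughput = 133769 / 10
throughput = 13376.9 requests/second

13376.9 requests/second


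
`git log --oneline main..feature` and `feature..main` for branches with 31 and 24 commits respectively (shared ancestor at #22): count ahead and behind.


Common ancestor: commit #22
feature commits after divergence: 31 - 22 = 9
main commits after divergence: 24 - 22 = 2
feature is 9 commits ahead of main
main is 2 commits ahead of feature

feature ahead: 9, main ahead: 2


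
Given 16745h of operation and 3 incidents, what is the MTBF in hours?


Formula: MTBF = Total operating time / Number of failures
MTBF = 16745 / 3
MTBF = 5581.67 hours

5581.67 hours


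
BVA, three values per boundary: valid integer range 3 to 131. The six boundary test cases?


Range: [3, 131]
Boundaries: just below min, min, min+1, max-1, max, just above max
Values: [2, 3, 4, 130, 131, 132]

[2, 3, 4, 130, 131, 132]


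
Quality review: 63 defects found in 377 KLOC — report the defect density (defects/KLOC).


Defect density = defects / KLOC
Defect density = 63 / 377
Defect density = 0.167 defects/KLOC

0.167 defects/KLOC


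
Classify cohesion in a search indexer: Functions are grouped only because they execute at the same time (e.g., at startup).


Reasoning: Related by timing only
Type: Temporal cohesion

Temporal cohesion


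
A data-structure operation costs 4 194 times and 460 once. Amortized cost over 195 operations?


Formula: Amortized cost = Total cost / Operations
Total cost = (194 * 4) + (1 * 460)
Total cost = 776 + 460 = 1236
Amortized = 1236 / 195 = 6.3385

6.3385


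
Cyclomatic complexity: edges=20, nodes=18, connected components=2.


Formula: V(G) = E - N + 2P
V(G) = 20 - 18 + 2*2
V(G) = 2 + 4
V(G) = 6

6


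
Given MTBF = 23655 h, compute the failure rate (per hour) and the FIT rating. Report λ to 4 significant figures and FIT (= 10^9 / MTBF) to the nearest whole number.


Formula: λ = 1 / MTBF; FIT = λ × 1e9 = 1e9 / MTBF
λ = 1 / 23655 ≈ 4.227e-05 failures/hour
FIT = 1e9 / 23655 ≈ 42274 failures per 1e9 hours (nearest whole number)

λ = 4.227e-05 /h, FIT = 42274


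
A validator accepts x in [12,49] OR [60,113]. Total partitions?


Valid ranges: [12,49] and [60,113]
Class 1: x < 12 — invalid
Class 2: 12 ≤ x ≤ 49 — valid
Class 3: 49 < x < 60 — invalid (gap between ranges)
Class 4: 60 ≤ x ≤ 113 — valid
Class 5: x > 113 — invalid
Total equivalence classes: 5

5 equivalence classes


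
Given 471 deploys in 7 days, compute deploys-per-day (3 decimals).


Formula: deployments per day = releases / days
= 471 / 7
= 67.286 deploys/day
(equivalently, 471.0 deploys/week)

67.286 deploys/day


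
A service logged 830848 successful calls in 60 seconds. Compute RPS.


Formula: throughput = requests / seconds
throughput = 830848 / 60
throughput = 13847.47 requests/second

13847.47 requests/second


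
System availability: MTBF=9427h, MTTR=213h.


Availability = MTBF / (MTBF + MTTR)
Availability = 9427 / (9427 + 213)
Availability = 9427 / 9640
Availability = 97.7905%

97.7905%


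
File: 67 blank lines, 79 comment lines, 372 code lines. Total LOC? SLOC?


Total LOC = blank + comment + code
Total LOC = 67 + 79 + 372 = 518
SLOC (source only) = code = 372

Total LOC: 518, SLOC: 372


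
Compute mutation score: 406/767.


Mutation score = killed / total * 100
Mutation score = 406 / 767 * 100
Mutation score = 52.93%

52.93%


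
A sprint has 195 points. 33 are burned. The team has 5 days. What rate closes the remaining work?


Formula: Required rate = Remaining points / Days left
Remaining = 195 - 33 = 162 points
Required rate = 162 / 5 = 32.4 points/day

32.4 points/day


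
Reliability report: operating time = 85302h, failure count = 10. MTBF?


Formula: MTBF = Total operating time / Number of failures
MTBF = 85302 / 10
MTBF = 8530.2 hours

8530.2 hours


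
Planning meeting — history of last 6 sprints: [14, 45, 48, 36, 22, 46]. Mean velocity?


Formula: Avg velocity = Total points / Number of sprints
Points: [14, 45, 48, 36, 22, 46]
Sum = 14 + 45 + 48 + 36 + 22 + 46 = 211
Avg velocity = 211 / 6 = 35.17 points/sprint

35.17 points/sprint


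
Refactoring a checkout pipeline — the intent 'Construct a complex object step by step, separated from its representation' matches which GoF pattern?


This matches the Builder pattern

Builder


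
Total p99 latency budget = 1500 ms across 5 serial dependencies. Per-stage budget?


Formula: per_stage = total_budget / stages
per_stage = 1500 / 5
per_stage = 300.0 ms

300.0 ms


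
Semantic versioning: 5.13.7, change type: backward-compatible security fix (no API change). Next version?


Current: 5.13.7
Change category: 'backward-compatible security fix (no API change)' → patch bump
SemVer rule: patch bump → increment PATCH (MAJOR and MINOR unchanged)
New: 5.13.8

5.13.8


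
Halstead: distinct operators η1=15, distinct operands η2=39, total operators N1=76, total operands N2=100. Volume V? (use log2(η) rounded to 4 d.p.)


Formula: V = N * log2(η), where N = N1 + N2 and η = η1 + η2
η = 15 + 39 = 54
N = 76 + 100 = 176
log2(54) ≈ 5.7549
V = 176 * 5.7549 = 1012.86

1012.86


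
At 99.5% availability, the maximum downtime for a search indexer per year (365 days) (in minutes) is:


Formula: allowed downtime = period * (100 - SLA) / 100
Period (year (365 days)) = 525600 minutes
Unavailability fraction = (100 - 99.5) / 100
Allowed downtime = 525600 * (100 - 99.5) / 100
Allowed downtime = 2628.0 minutes

2628.0 minutes


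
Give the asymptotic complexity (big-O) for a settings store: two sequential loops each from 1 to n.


Reasoning: sequential dominates: O(n) + O(n) = O(n)
Complexity: O(n)

O(n)


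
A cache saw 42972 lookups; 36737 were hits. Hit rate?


Formula: hit rate = hits / (hits + misses) * 100
hit rate = 36737 / (36737 + 6235) * 100
hit rate = 36737 / 42972 * 100
hit rate = 85.49%

85.49%


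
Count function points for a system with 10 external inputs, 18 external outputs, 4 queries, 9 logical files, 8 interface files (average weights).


UFP = EI*4 + EO*5 + EQ*4 + ILF*10 + EIF*7
UFP = 10*4 + 18*5 + 4*4 + 9*10 + 8*7
UFP = 40 + 90 + 16 + 90 + 56
UFP = 292

292


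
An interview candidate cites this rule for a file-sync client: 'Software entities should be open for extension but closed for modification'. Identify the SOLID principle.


This describes the Open/Closed Principle (OCP)

Open/Closed Principle (OCP)


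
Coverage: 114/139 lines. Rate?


Coverage = covered / total * 100
Coverage = 114 / 139 * 100
Coverage = 82.01%

82.01%


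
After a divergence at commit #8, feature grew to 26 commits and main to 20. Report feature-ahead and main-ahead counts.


Common ancestor: commit #8
feature commits after divergence: 26 - 8 = 18
main commits after divergence: 20 - 8 = 12
feature is 18 commits ahead of main
main is 12 commits ahead of feature

feature ahead: 18, main ahead: 12


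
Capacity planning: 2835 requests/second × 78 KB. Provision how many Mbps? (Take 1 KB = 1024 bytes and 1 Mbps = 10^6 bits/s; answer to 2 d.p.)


Formula: Mbps = payload_bytes * RPS * 8 / 1e6
Payload per request = 78 KB = 78 * 1024 = 79872 bytes
Total bytes/sec = 79872 * 2835 = 226437120
Total bits/sec = 226437120 * 8 = 1811496960
Mbps = 1811496960 / 1e6 = 1811.5

1811.5 Mbps


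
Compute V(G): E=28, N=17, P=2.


Formula: V(G) = E - N + 2P
V(G) = 28 - 17 + 2*2
V(G) = 11 + 4
V(G) = 15

15


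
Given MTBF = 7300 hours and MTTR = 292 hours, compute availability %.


Availability = MTBF / (MTBF + MTTR)
Availability = 7300 / (7300 + 292)
Availability = 7300 / 7592
Availability = 96.1538%

96.1538%


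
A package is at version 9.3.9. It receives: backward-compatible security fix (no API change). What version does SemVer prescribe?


Current: 9.3.9
Change category: 'backward-compatible security fix (no API change)' → patch bump
SemVer rule: patch bump → increment PATCH (MAJOR and MINOR unchanged)
New: 9.3.10

9.3.10


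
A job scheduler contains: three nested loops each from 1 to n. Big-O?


Reasoning: three levels of nesting over n
Complexity: O(n^3)

O(n^3)


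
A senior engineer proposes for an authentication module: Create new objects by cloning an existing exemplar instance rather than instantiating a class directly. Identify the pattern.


This matches the Prototype pattern

Prototype


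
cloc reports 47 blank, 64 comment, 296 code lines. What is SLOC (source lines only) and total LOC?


Total LOC = blank + comment + code
Total LOC = 47 + 64 + 296 = 407
SLOC (source only) = code = 296

Total LOC: 407, SLOC: 296


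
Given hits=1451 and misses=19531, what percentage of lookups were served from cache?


Formula: hit rate = hits / (hits + misses) * 100
hit rate = 1451 / (1451 + 19531) * 100
hit rate = 1451 / 20982 * 100
hit rate = 6.92%

6.92%


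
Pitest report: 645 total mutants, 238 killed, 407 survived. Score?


Mutation score = killed / total * 100
Mutation score = 238 / 645 * 100
Mutation score = 36.9%

36.9%


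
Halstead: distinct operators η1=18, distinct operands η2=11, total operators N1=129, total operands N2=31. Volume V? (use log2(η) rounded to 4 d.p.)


Formula: V = N * log2(η), where N = N1 + N2 and η = η1 + η2
η = 18 + 11 = 29
N = 129 + 31 = 160
log2(29) ≈ 4.8580
V = 160 * 4.8580 = 777.28

777.28


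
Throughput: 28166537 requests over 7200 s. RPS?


Formula: throughput = requests / seconds
throughput = 28166537 / 7200
throughput = 3912.02 requests/second

3912.02 requests/second


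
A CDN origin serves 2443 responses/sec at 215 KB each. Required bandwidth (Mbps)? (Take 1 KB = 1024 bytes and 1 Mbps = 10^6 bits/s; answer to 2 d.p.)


Formula: Mbps = payload_bytes * RPS * 8 / 1e6
Payload per request = 215 KB = 215 * 1024 = 220160 bytes
Total bytes/sec = 220160 * 2443 = 537850880
Total bits/sec = 537850880 * 8 = 4302807040
Mbps = 4302807040 / 1e6 = 4302.81

4302.81 Mbps


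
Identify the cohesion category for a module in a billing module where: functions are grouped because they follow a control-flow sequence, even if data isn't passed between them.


Reasoning: Grouped by order of execution within a routine, not by data flow
Type: Procedural cohesion

Procedural cohesion


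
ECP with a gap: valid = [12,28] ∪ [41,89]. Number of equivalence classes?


Valid ranges: [12,28] and [41,89]
Class 1: x < 12 — invalid
Class 2: 12 ≤ x ≤ 28 — valid
Class 3: 28 < x < 41 — invalid (gap between ranges)
Class 4: 41 ≤ x ≤ 89 — valid
Class 5: x > 89 — invalid
Total equivalence classes: 5

5 equivalence classes


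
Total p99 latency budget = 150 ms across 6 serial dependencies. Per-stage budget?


Formula: per_stage = total_budget / stages
per_stage = 150 / 6
per_stage = 25.0 ms

25.0 ms


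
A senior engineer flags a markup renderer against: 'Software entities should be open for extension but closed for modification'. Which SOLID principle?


This describes the Open/Closed Principle (OCP)

Open/Closed Principle (OCP)


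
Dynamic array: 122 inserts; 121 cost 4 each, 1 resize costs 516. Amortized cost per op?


Formula: Amortized cost = Total cost / Operations
Total cost = (121 * 4) + (1 * 516)
Total cost = 484 + 516 = 1000
Amortized = 1000 / 122 = 8.1967

8.1967


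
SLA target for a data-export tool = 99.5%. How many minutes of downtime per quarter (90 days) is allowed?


Formula: allowed downtime = period * (100 - SLA) / 100
Period (quarter (90 days)) = 129600 minutes
Unavailability fraction = (100 - 99.5) / 100
Allowed downtime = 129600 * (100 - 99.5) / 100
Allowed downtime = 648.0 minutes

648.0 minutes


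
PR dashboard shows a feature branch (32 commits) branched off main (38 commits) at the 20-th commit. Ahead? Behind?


Common ancestor: commit #20
feature commits after divergence: 32 - 20 = 12
main commits after divergence: 38 - 20 = 18
feature is 12 commits ahead of main
main is 18 commits ahead of feature

feature ahead: 12, main ahead: 18


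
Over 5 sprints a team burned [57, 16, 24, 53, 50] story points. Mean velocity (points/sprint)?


Formula: Avg velocity = Total points / Number of sprints
Points: [57, 16, 24, 53, 50]
Sum = 57 + 16 + 24 + 53 + 50 = 200
Avg velocity = 200 / 5 = 40.0 points/sprint

40.0 points/sprint


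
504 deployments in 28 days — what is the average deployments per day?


Formula: deployments per day = releases / days
= 504 / 28
= 18.0 deploys/day
(equivalently, 126.0 deploys/week)

18.0 deploys/day


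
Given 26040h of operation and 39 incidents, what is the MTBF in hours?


Formula: MTBF = Total operating time / Number of failures
MTBF = 26040 / 39
MTBF = 667.69 hours

667.69 hours


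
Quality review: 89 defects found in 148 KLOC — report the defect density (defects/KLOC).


Defect density = defects / KLOC
Defect density = 89 / 148
Defect density = 0.601 defects/KLOC

0.601 defects/KLOC


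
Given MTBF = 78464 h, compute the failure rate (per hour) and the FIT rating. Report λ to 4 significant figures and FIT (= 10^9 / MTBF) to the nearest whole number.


Formula: λ = 1 / MTBF; FIT = λ × 1e9 = 1e9 / MTBF
λ = 1 / 78464 ≈ 1.274e-05 failures/hour
FIT = 1e9 / 78464 ≈ 12745 failures per 1e9 hours (nearest whole number)

λ = 1.274e-05 /h, FIT = 12745


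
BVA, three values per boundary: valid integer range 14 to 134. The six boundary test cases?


Range: [14, 134]
Boundaries: just below min, min, min+1, max-1, max, just above max
Values: [13, 14, 15, 133, 134, 135]

[13, 14, 15, 133, 134, 135]


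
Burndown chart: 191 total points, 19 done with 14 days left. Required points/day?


Formula: Required rate = Remaining points / Days left
Remaining = 191 - 19 = 172 points
Required rate = 172 / 14 = 12.29 points/day

12.29 points/day


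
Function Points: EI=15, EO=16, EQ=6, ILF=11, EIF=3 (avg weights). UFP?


UFP = EI*4 + EO*5 + EQ*4 + ILF*10 + EIF*7
UFP = 15*4 + 16*5 + 6*4 + 11*10 + 3*7
UFP = 60 + 80 + 24 + 110 + 21
UFP = 295

295


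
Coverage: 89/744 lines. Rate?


Coverage = covered / total * 100
Coverage = 89 / 744 * 100
Coverage = 11.96%

11.96%


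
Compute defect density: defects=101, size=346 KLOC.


Defect density = defects / KLOC
Defect density = 101 / 346
Defect density = 0.292 defects/KLOC

0.292 defects/KLOC


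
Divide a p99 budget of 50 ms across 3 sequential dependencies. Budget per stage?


Formula: per_stage = total_budget / stages
per_stage = 50 / 3
per_stage = 16.67 ms

16.67 ms


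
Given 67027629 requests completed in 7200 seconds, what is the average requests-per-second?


Formula: throughput = requests / seconds
throughput = 67027629 / 7200
throughput = 9309.39 requests/second

9309.39 requests/second


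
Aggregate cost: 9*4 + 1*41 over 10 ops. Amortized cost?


Formula: Amortized cost = Total cost / Operations
Total cost = (9 * 4) + (1 * 41)
Total cost = 36 + 41 = 77
Amortized = 77 / 10 = 7.7

7.7


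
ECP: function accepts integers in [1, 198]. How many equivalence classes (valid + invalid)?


Valid range: [1, 198]
Class 1: x < 1 — invalid
Class 2: 1 ≤ x ≤ 198 — valid
Class 3: x > 198 — invalid
Total equivalence classes: 3

3 equivalence classes


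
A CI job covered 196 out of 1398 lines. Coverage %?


Coverage = covered / total * 100
Coverage = 196 / 1398 * 100
Coverage = 14.02%

14.02%


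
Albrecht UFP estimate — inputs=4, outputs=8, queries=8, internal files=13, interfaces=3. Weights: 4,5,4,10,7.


UFP = EI*4 + EO*5 + EQ*4 + ILF*10 + EIF*7
UFP = 4*4 + 8*5 + 8*4 + 13*10 + 3*7
UFP = 16 + 40 + 32 + 130 + 21
UFP = 239

239


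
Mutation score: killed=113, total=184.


Mutation score = killed / total * 100
Mutation score = 113 / 184 * 100
Mutation score = 61.41%

61.41%


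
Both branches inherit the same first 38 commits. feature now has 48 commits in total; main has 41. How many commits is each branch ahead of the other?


Common ancestor: commit #38
feature commits after divergence: 48 - 38 = 10
main commits after divergence: 41 - 38 = 3
feature is 10 commits ahead of main
main is 3 commits ahead of feature

feature ahead: 10, main ahead: 3


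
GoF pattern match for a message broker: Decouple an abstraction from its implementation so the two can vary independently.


This matches the Bridge pattern

Bridge


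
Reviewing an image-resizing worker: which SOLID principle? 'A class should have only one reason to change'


This describes the Single Responsibility Principle (SRP)

Single Responsibility Principle (SRP)


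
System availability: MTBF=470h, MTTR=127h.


Availability = MTBF / (MTBF + MTTR)
Availability = 470 / (470 + 127)
Availability = 470 / 597
Availability = 78.727%

78.727%


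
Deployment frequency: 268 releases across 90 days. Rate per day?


Formula: deployments per day = releases / days
= 268 / 90
= 2.978 deploys/day
(equivalently, 20.84 deploys/week)

2.978 deploys/day


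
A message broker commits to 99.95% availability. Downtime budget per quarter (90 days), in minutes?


Formula: allowed downtime = period * (100 - SLA) / 100
Period (quarter (90 days)) = 129600 minutes
Unavailability fraction = (100 - 99.95) / 100
Allowed downtime = 129600 * (100 - 99.95) / 100
Allowed downtime = 64.8 minutes

64.8 minutes


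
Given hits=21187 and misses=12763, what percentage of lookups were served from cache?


Formula: hit rate = hits / (hits + misses) * 100
hit rate = 21187 / (21187 + 12763) * 100
hit rate = 21187 / 33950 * 100
hit rate = 62.41%

62.41%


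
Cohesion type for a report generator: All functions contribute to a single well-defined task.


Reasoning: Best: single purpose
Type: Functional cohesion

Functional cohesion


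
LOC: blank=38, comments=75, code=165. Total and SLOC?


Total LOC = blank + comment + code
Total LOC = 38 + 75 + 165 = 278
SLOC (source only) = code = 165

Total LOC: 278, SLOC: 165


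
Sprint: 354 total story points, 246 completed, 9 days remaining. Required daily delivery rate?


Formula: Required rate = Remaining points / Days left
Remaining = 354 - 246 = 108 points
Required rate = 108 / 9 = 12.0 points/day

12.0 points/day


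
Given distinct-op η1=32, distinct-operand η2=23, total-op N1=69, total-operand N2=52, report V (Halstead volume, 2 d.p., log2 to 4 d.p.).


Formula: V = N * log2(η), where N = N1 + N2 and η = η1 + η2
η = 32 + 23 = 55
N = 69 + 52 = 121
log2(55) ≈ 5.7814
V = 121 * 5.7814 = 699.55

699.55


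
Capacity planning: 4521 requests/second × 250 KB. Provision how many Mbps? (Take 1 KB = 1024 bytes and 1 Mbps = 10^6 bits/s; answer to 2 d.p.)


Formula: Mbps = payload_bytes * RPS * 8 / 1e6
Payload per request = 250 KB = 250 * 1024 = 256000 bytes
Total bytes/sec = 256000 * 4521 = 1157376000
Total bits/sec = 1157376000 * 8 = 9259008000
Mbps = 9259008000 / 1e6 = 9259.01

9259.01 Mbps


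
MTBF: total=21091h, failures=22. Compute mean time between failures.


Formula: MTBF = Total operating time / Number of failures
MTBF = 21091 / 22
MTBF = 958.68 hours

958.68 hours


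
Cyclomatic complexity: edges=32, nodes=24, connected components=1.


Formula: V(G) = E - N + 2P
V(G) = 32 - 24 + 2*1
V(G) = 8 + 2
V(G) = 10

10


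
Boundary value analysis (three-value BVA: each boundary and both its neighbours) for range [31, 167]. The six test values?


Range: [31, 167]
Boundaries: just below min, min, min+1, max-1, max, just above max
Values: [30, 31, 32, 166, 167, 168]

[30, 31, 32, 166, 167, 168]


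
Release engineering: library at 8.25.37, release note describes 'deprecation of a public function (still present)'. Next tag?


Current: 8.25.37
Change category: 'deprecation of a public function (still present)' → minor bump
SemVer rule: minor bump → increment MINOR, reset PATCH to 0 (MAJOR unchanged)
New: 8.26.0

8.26.0


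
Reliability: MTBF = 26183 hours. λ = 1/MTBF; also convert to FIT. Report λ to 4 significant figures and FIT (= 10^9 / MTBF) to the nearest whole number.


Formula: λ = 1 / MTBF; FIT = λ × 1e9 = 1e9 / MTBF
λ = 1 / 26183 ≈ 3.819e-05 failures/hour
FIT = 1e9 / 26183 ≈ 38193 failures per 1e9 hours (nearest whole number)

λ = 3.819e-05 /h, FIT = 38193


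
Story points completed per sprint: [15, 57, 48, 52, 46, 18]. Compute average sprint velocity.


Formula: Avg velocity = Total points / Number of sprints
Points: [15, 57, 48, 52, 46, 18]
Sum = 15 + 57 + 48 + 52 + 46 + 18 = 236
Avg velocity = 236 / 6 = 39.33 points/sprint

39.33 points/sprint


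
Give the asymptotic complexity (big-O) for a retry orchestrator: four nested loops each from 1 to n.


Reasoning: four levels of nesting
Complexity: O(n^4)

O(n^4)
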